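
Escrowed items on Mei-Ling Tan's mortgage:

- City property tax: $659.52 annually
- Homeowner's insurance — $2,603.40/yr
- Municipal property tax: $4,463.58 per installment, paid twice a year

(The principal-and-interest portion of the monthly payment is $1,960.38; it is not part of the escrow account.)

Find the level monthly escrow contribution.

$1,015.84

City property tax = $659.52
Homeowner's insurance = $2,603.40
Municipal property tax = $4,463.58 × 2 = $8,927.16
Combined annual = $12,190.08
Base monthly escrow = $12,190.08 ÷ 12 = $1,015.84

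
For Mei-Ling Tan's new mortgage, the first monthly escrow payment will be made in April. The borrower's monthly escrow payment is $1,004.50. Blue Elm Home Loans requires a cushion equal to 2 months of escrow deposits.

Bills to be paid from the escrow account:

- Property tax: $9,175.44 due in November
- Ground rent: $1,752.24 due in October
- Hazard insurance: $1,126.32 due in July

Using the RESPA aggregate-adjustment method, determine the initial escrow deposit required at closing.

$6,027.00

Cushion = 2 × $1,004.50 = $2,009.00
Trial balance (start $0, +$1,004.50 each month, − disbursements):
  Apr: +$1,004.50 → $1,004.50
  May: +$1,004.50 → $2,009.00
  Jun: +$1,004.50 → $3,013.50
  Jul: +$1,004.50 − $1,126.32 → $2,891.68
  Aug: +$1,004.50 → $3,896.18
  Sep: +$1,004.50 → $4,900.68
  Oct: +$1,004.50 − $1,752.24 → $4,152.94
  Nov: +$1,004.50 − $9,175.44 → -$4,018.00
  Dec: +$1,004.50 → -$3,013.50
  Jan: +$1,004.50 → -$2,009.00
  Feb: +$1,004.50 → -$1,004.50
  Mar: +$1,004.50 → $0.00
Lowest trial balance = -$4,018.00 (Nov)
Initial deposit = cushion − low point = $2,009.00 − (-$4,018.00) = $6,027.00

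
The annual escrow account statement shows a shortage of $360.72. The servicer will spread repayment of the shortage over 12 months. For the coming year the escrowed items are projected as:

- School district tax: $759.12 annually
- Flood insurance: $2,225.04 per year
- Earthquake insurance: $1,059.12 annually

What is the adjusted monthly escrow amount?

School district tax: $759.12 per year
Flood insurance: $2,225.04 per year
Earthquake insurance: $1,059.12 per year
Annual escrow total = $4,043.28
Monthly escrow = $4,043.28 / 12 = $336.94
Shortage per month = $360.72 / 12 = $30.06
Adjusted monthly = $336.94 + $30.06 = $367.00

$367.00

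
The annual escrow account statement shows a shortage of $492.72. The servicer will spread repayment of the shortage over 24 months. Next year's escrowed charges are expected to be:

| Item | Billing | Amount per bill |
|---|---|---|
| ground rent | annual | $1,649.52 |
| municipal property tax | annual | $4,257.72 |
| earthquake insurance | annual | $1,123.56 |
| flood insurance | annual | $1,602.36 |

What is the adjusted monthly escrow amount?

$739.96

Ground rent: $1,649.52 per year
Municipal property tax: $4,257.72 per year
Earthquake insurance: $1,123.56 per year
Flood insurance: $1,602.36 per year
Total per year = $1,649.52 + $4,257.72 + $1,123.56 + $1,602.36 = $8,633.16
Monthly escrow = $8,633.16 / 12 = $719.43
Shortage spread = $492.72 / 24 = $20.53/mo
New monthly escrow = $719.43 + $20.53 = $739.96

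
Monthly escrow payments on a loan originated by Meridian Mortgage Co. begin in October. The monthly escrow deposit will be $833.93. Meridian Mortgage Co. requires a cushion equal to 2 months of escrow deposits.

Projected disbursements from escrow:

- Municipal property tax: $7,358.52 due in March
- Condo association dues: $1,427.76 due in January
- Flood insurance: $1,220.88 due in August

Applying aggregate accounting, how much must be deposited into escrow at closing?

$5,450.56

Cushion = 2 × $833.93 = $1,667.86
Trial balance (start $0, +$833.93 each month, − disbursements):
  Oct: +$833.93 → $833.93
  Nov: +$833.93 → $1,667.86
  Dec: +$833.93 → $2,501.79
  Jan: +$833.93 − $1,427.76 → $1,907.96
  Feb: +$833.93 → $2,741.89
  Mar: +$833.93 − $7,358.52 → -$3,782.70
  Apr: +$833.93 → -$2,948.77
  May: +$833.93 → -$2,114.84
  Jun: +$833.93 → -$1,280.91
  Jul: +$833.93 → -$446.98
  Aug: +$833.93 − $1,220.88 → -$833.93
  Sep: +$833.93 → $0.00
Lowest trial balance = -$3,782.70 (Mar)
Initial deposit = cushion − low point = $1,667.86 − (-$3,782.70) = $5,450.56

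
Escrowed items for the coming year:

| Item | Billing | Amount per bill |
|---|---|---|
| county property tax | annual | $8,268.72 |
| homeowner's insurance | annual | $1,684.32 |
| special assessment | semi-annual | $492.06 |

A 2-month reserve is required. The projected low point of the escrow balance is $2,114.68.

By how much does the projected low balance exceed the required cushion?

$291.82

County property tax — $8,268.72
Homeowner's insurance — $1,684.32
Special assessment — $492.06 × 2 = $984.12
Yearly total = $8,268.72 + $1,684.32 + $984.12 = $10,937.16
Per month = $10,937.16 ÷ 12 = $911.43
Required reserve = 2 × $911.43 = $1,822.86
Excess over cushion: $2,114.68 − $1,822.86 = $291.82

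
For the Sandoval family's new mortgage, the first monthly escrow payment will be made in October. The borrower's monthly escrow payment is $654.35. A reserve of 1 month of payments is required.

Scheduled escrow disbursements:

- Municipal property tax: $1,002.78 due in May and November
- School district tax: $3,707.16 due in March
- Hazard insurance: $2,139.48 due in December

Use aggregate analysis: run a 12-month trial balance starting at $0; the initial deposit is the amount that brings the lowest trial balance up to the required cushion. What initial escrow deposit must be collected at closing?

Cushion = 1 × $654.35 = $654.35
Trial balance (start $0, +$654.35 each month, − disbursements):
  Oct: +$654.35 → $654.35
  Nov: +$654.35 − $1,002.78 → $305.92
  Dec: +$654.35 − $2,139.48 → -$1,179.21
  Jan: +$654.35 → -$524.86
  Feb: +$654.35 → $129.49
  Mar: +$654.35 − $3,707.16 → -$2,923.32
  Apr: +$654.35 → -$2,268.97
  May: +$654.35 − $1,002.78 → -$2,617.40
  Jun: +$654.35 → -$1,963.05
  Jul: +$654.35 → -$1,308.70
  Aug: +$654.35 → -$654.35
  Sep: +$654.35 → $0.00
Lowest trial balance = -$2,923.32 (Mar)
Initial deposit = cushion − low point = $654.35 − (-$2,923.32) = $3,577.67

$3,577.67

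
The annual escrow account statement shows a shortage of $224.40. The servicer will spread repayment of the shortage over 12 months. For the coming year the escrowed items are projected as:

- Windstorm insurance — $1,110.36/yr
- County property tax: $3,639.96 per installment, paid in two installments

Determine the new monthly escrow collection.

$717.89

Windstorm insurance: $1,110.36/yr
County property tax: $3,639.96 × 2 = $7,279.92/yr
Total annual escrow = $8,390.28
Base monthly escrow = $8,390.28 / 12 = $699.19
Shortage spread = $224.40 ÷ 12 = $18.70/mo
Adjusted monthly = $699.19 + $18.70 = $717.89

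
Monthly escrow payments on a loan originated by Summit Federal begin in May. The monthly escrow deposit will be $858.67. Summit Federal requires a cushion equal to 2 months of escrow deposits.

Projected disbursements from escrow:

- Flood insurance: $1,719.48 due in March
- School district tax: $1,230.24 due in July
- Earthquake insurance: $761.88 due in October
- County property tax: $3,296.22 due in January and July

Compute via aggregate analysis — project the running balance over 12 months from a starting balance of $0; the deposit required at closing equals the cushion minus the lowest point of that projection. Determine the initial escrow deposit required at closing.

Cushion = 2 × $858.67 = $1,717.34
Trial balance (start $0, +$858.67 each month, − disbursements):
  May: +$858.67 → $858.67
  Jun: +$858.67 → $1,717.34
  Jul: +$858.67 − $4,526.46 → -$1,950.45
  Aug: +$858.67 → -$1,091.78
  Sep: +$858.67 → -$233.11
  Oct: +$858.67 − $761.88 → -$136.32
  Nov: +$858.67 → $722.35
  Dec: +$858.67 → $1,581.02
  Jan: +$858.67 − $3,296.22 → -$856.53
  Feb: +$858.67 → $2.14
  Mar: +$858.67 − $1,719.48 → -$858.67
  Apr: +$858.67 → $0.00
Lowest trial balance = -$1,950.45 (Jul)
Initial deposit = cushion − low point = $1,717.34 − (-$1,950.45) = $3,667.79

$3,667.79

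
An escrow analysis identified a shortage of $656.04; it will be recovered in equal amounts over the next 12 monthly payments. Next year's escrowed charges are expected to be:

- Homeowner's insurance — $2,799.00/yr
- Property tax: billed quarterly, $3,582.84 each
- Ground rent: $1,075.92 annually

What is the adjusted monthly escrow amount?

$1,571.86

Homeowner's insurance: $2,799.00
Property tax: $3,582.84 × 4 = $14,331.36
Ground rent: $1,075.92
Total annual escrow = $18,206.28
Monthly escrow = $18,206.28 / 12 = $1,517.19
Shortage per month = $656.04 ÷ 12 = $54.67
New monthly escrow = $1,517.19 + $54.67 = $1,571.86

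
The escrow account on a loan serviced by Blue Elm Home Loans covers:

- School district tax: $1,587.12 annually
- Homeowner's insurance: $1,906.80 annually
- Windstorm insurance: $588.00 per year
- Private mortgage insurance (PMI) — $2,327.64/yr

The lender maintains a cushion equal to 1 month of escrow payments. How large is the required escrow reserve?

School district tax — $1,587.12
Homeowner's insurance — $1,906.80
Windstorm insurance — $588.00
Private mortgage insurance (PMI) — $2,327.64
Combined annual = $6,409.56
Base monthly escrow = $6,409.56 ÷ 12 = $534.13
Required cushion = 1 × $534.13 = $534.13

$534.13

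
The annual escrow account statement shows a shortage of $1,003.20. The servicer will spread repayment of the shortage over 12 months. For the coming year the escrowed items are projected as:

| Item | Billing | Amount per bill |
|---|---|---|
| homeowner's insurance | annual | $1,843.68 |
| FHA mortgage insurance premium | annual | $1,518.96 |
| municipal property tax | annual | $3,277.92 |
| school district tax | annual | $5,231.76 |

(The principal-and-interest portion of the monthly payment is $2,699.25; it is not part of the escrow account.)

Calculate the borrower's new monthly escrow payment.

Homeowner's insurance — $1,843.68
FHA mortgage insurance premium — $1,518.96
Municipal property tax — $3,277.92
School district tax — $5,231.76
Total annual escrow = $11,872.32
Base monthly escrow = $11,872.32 / 12 = $989.36
Shortage per month = $1,003.20 ÷ 12 = $83.60
New monthly escrow = $989.36 + $83.60 = $1,072.96

$1,072.96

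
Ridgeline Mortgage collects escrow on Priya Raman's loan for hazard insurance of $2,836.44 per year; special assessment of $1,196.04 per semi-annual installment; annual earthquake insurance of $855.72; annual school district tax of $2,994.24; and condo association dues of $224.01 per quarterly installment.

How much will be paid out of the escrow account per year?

Hazard insurance = $2,836.44/yr
Special assessment = $1,196.04 × 2 = $2,392.08/yr
Earthquake insurance = $855.72/yr
School district tax = $2,994.24/yr
Condo association dues = $224.01 × 4 = $896.04/yr
Annual escrow total = $9,974.52

$9,974.52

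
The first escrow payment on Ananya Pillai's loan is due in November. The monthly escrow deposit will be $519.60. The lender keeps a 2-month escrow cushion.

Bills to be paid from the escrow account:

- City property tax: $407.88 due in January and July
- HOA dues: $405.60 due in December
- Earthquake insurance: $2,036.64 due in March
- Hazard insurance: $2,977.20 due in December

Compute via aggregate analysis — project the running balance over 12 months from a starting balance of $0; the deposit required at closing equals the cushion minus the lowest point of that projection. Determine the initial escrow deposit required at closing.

Cushion = 2 × $519.60 = $1,039.20
Trial balance (start $0, +$519.60 each month, − disbursements):
  Nov: +$519.60 → $519.60
  Dec: +$519.60 − $3,382.80 → -$2,343.60
  Jan: +$519.60 − $407.88 → -$2,231.88
  Feb: +$519.60 → -$1,712.28
  Mar: +$519.60 − $2,036.64 → -$3,229.32
  Apr: +$519.60 → -$2,709.72
  May: +$519.60 → -$2,190.12
  Jun: +$519.60 → -$1,670.52
  Jul: +$519.60 − $407.88 → -$1,558.80
  Aug: +$519.60 → -$1,039.20
  Sep: +$519.60 → -$519.60
  Oct: +$519.60 → $0.00
Lowest trial balance = -$3,229.32 (Mar)
Initial deposit = cushion − low point = $1,039.20 − (-$3,229.32) = $4,268.52

$4,268.52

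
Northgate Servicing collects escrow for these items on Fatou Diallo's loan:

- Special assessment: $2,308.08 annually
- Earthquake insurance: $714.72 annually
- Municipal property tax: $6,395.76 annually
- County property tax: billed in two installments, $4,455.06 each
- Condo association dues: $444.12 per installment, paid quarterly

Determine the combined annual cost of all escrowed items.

$20,105.16

Special assessment = $2,308.08
Earthquake insurance = $714.72
Municipal property tax = $6,395.76
County property tax = $4,455.06 × 2 = $8,910.12
Condo association dues = $444.12 × 4 = $1,776.48
Combined annual = $2,308.08 + $714.72 + $6,395.76 + $8,910.12 + $1,776.48 = $20,105.16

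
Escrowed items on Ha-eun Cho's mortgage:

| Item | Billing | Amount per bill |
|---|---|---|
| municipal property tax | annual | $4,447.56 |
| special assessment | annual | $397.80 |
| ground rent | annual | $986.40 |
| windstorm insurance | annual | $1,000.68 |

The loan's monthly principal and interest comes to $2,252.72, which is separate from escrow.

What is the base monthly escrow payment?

$569.37

Municipal property tax: $4,447.56/yr
Special assessment: $397.80/yr
Ground rent: $986.40/yr
Windstorm insurance: $1,000.68/yr
Total annual escrow = $6,832.44
Base monthly escrow = $6,832.44 ÷ 12 = $569.37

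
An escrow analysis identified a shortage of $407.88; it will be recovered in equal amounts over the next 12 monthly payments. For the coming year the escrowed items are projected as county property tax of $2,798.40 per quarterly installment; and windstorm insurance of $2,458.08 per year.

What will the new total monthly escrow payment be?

County property tax = $2,798.40 × 4 = $11,193.60 annually
Windstorm insurance = $2,458.08 annually
Total per year = $13,651.68
Base monthly escrow = $13,651.68 / 12 = $1,137.64
Shortage per month = $407.88 / 12 = $33.99
New monthly escrow = $1,137.64 + $33.99 = $1,171.63

$1,171.63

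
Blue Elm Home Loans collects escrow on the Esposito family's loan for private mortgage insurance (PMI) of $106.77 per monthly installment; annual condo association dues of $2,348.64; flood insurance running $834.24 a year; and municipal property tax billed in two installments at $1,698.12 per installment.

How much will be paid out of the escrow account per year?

$7,860.36

Private mortgage insurance (PMI): $106.77 × 12 = $1,281.24 annually
Condo association dues: $2,348.64 annually
Flood insurance: $834.24 annually
Municipal property tax: $1,698.12 × 2 = $3,396.24 annually
Annual escrow total = $7,860.36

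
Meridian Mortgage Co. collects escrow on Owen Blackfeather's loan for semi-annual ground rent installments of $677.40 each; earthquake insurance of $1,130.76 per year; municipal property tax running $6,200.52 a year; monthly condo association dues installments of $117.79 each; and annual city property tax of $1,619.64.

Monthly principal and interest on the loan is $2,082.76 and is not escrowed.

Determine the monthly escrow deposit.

$976.60

Ground rent = $677.40 × 2 = $1,354.80 annually
Earthquake insurance = $1,130.76 annually
Municipal property tax = $6,200.52 annually
Condo association dues = $117.79 × 12 = $1,413.48 annually
City property tax = $1,619.64 annually
Annual escrow total = $11,719.20
Monthly escrow = $11,719.20 / 12 = $976.60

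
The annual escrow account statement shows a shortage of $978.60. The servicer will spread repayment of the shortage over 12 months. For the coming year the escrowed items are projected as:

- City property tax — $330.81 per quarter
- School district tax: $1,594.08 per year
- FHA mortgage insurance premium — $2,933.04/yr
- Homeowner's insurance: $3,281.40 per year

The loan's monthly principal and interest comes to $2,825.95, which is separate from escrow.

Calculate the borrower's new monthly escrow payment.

$842.53

City property tax — $330.81 × 4 = $1,323.24 per year
School district tax — $1,594.08 per year
FHA mortgage insurance premium — $2,933.04 per year
Homeowner's insurance — $3,281.40 per year
Yearly total = $1,323.24 + $1,594.08 + $2,933.04 + $3,281.40 = $9,131.76
Per month = $9,131.76 ÷ 12 = $760.98
Shortage spread = $978.60 / 12 = $81.55/mo
Adjusted monthly = $760.98 + $81.55 = $842.53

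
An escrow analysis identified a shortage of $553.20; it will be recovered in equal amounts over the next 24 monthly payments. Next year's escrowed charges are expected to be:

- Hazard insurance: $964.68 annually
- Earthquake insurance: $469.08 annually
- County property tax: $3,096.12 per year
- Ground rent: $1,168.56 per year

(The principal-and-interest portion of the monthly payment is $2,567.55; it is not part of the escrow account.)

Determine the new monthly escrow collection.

Hazard insurance: $964.68 annually
Earthquake insurance: $469.08 annually
County property tax: $3,096.12 annually
Ground rent: $1,168.56 annually
Total per year = $5,698.44
Monthly escrow = $5,698.44 ÷ 12 = $474.87
Shortage per month = $553.20 / 24 = $23.05
New monthly escrow = $474.87 + $23.05 = $497.92

$497.92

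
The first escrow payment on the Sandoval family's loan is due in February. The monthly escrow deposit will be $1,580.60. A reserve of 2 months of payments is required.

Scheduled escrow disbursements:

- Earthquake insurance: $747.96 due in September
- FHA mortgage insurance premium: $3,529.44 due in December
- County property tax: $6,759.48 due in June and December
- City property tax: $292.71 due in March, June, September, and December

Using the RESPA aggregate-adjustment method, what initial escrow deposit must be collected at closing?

$4,741.80

Cushion = 2 × $1,580.60 = $3,161.20
Trial balance (start $0, +$1,580.60 each month, − disbursements):
  Feb: +$1,580.60 → $1,580.60
  Mar: +$1,580.60 − $292.71 → $2,868.49
  Apr: +$1,580.60 → $4,449.09
  May: +$1,580.60 → $6,029.69
  Jun: +$1,580.60 − $7,052.19 → $558.10
  Jul: +$1,580.60 → $2,138.70
  Aug: +$1,580.60 → $3,719.30
  Sep: +$1,580.60 − $1,040.67 → $4,259.23
  Oct: +$1,580.60 → $5,839.83
  Nov: +$1,580.60 → $7,420.43
  Dec: +$1,580.60 − $10,581.63 → -$1,580.60
  Jan: +$1,580.60 → $0.00
Lowest trial balance = -$1,580.60 (Dec)
Initial deposit = cushion − low point = $3,161.20 − (-$1,580.60) = $4,741.80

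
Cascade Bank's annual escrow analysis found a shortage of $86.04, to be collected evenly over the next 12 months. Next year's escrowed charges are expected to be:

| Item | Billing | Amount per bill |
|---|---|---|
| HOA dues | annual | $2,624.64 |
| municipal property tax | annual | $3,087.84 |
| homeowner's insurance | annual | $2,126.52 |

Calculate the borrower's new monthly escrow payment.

HOA dues — $2,624.64 annually
Municipal property tax — $3,087.84 annually
Homeowner's insurance — $2,126.52 annually
Total per year = $7,839.00
Per month = $7,839.00 / 12 = $653.25
Monthly shortage recovery: $86.04 ÷ 12 = $7.17
New monthly escrow = $653.25 + $7.17 = $660.42

$660.42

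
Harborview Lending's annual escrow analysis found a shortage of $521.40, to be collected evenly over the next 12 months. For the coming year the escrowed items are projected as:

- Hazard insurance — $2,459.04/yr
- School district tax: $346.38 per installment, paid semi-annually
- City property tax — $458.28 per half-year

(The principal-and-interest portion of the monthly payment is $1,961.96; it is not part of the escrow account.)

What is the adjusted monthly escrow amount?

$382.48

Hazard insurance: $2,459.04/yr
School district tax: $346.38 × 2 = $692.76/yr
City property tax: $458.28 × 2 = $916.56/yr
Combined annual = $4,068.36
Monthly escrow = $4,068.36 ÷ 12 = $339.03
Monthly shortage recovery: $521.40 ÷ 12 = $43.45
New monthly escrow = $339.03 + $43.45 = $382.48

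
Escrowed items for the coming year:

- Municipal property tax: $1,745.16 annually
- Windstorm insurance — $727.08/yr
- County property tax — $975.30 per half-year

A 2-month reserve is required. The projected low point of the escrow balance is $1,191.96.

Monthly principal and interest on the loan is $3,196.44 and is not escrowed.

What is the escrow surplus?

Municipal property tax = $1,745.16 per year
Windstorm insurance = $727.08 per year
County property tax = $975.30 × 2 = $1,950.60 per year
Annual escrow total = $4,422.84
Base monthly escrow = $4,422.84 / 12 = $368.57
Required cushion = 2 × $368.57 = $737.14
Excess over cushion: $1,191.96 − $737.14 = $454.82

$454.82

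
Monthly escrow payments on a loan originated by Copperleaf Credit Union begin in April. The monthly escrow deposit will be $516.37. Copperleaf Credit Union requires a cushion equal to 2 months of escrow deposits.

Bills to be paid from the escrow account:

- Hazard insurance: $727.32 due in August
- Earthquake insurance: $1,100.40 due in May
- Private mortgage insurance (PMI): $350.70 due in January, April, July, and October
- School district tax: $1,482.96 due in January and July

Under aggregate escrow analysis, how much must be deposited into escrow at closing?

$2,462.97

Cushion = 2 × $516.37 = $1,032.74
Trial balance (start $0, +$516.37 each month, − disbursements):
  Apr: +$516.37 − $350.70 → $165.67
  May: +$516.37 − $1,100.40 → -$418.36
  Jun: +$516.37 → $98.01
  Jul: +$516.37 − $1,833.66 → -$1,219.28
  Aug: +$516.37 − $727.32 → -$1,430.23
  Sep: +$516.37 → -$913.86
  Oct: +$516.37 − $350.70 → -$748.19
  Nov: +$516.37 → -$231.82
  Dec: +$516.37 → $284.55
  Jan: +$516.37 − $1,833.66 → -$1,032.74
  Feb: +$516.37 → -$516.37
  Mar: +$516.37 → $0.00
Lowest trial balance = -$1,430.23 (Aug)
Initial deposit = cushion − low point = $1,032.74 − (-$1,430.23) = $2,462.97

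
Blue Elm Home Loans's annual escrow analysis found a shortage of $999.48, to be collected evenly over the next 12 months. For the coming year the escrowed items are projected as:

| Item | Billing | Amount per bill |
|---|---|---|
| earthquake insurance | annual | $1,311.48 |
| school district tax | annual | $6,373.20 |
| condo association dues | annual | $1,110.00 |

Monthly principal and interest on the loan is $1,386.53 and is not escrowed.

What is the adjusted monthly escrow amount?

Earthquake insurance: $1,311.48/yr
School district tax: $6,373.20/yr
Condo association dues: $1,110.00/yr
Yearly total = $1,311.48 + $6,373.20 + $1,110.00 = $8,794.68
Monthly escrow = $8,794.68 / 12 = $732.89
Shortage per month = $999.48 / 12 = $83.29
Adjusted monthly = $732.89 + $83.29 = $816.18

$816.18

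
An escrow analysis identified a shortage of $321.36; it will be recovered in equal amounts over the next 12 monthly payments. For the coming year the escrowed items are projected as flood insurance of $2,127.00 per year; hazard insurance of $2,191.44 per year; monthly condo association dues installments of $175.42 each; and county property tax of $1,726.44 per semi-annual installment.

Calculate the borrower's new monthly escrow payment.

Flood insurance — $2,127.00 per year
Hazard insurance — $2,191.44 per year
Condo association dues — $175.42 × 12 = $2,105.04 per year
County property tax — $1,726.44 × 2 = $3,452.88 per year
Combined annual = $2,127.00 + $2,191.44 + $2,105.04 + $3,452.88 = $9,876.36
Monthly = $9,876.36 / 12 = $823.03
Shortage per month = $321.36 / 12 = $26.78
Adjusted monthly = $823.03 + $26.78 = $849.81

$849.81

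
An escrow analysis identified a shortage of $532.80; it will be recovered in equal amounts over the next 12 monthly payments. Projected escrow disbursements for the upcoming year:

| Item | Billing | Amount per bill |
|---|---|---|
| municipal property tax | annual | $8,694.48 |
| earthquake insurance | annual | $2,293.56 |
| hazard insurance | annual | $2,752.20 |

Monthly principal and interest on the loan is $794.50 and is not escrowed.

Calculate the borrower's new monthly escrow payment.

Municipal property tax = $8,694.48 per year
Earthquake insurance = $2,293.56 per year
Hazard insurance = $2,752.20 per year
Total annual escrow = $8,694.48 + $2,293.56 + $2,752.20 = $13,740.24
Monthly = $13,740.24 ÷ 12 = $1,145.02
Monthly shortage recovery: $532.80 / 12 = $44.40
Adjusted monthly = $1,145.02 + $44.40 = $1,189.42

$1,189.42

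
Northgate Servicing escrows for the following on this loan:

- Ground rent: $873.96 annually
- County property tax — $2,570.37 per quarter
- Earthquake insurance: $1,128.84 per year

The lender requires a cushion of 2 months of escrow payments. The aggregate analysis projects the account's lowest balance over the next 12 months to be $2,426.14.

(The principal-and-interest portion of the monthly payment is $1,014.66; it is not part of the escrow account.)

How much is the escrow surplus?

Ground rent — $873.96
County property tax — $2,570.37 × 4 = $10,281.48
Earthquake insurance — $1,128.84
Combined annual = $873.96 + $10,281.48 + $1,128.84 = $12,284.28
Base monthly escrow = $12,284.28 / 12 = $1,023.69
Cushion = 2 × $1,023.69 = $2,047.38
Surplus = $2,426.14 − $2,047.38 = $378.76

$378.76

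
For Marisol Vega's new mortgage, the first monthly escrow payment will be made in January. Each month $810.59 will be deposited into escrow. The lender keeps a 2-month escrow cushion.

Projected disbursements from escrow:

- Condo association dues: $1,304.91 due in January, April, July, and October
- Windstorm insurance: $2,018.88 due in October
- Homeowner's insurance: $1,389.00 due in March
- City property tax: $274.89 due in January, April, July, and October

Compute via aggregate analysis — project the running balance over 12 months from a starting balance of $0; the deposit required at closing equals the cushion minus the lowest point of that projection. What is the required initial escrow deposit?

Cushion = 2 × $810.59 = $1,621.18
Trial balance (start $0, +$810.59 each month, − disbursements):
  Jan: +$810.59 − $1,579.80 → -$769.21
  Feb: +$810.59 → $41.38
  Mar: +$810.59 − $1,389.00 → -$537.03
  Apr: +$810.59 − $1,579.80 → -$1,306.24
  May: +$810.59 → -$495.65
  Jun: +$810.59 → $314.94
  Jul: +$810.59 − $1,579.80 → -$454.27
  Aug: +$810.59 → $356.32
  Sep: +$810.59 → $1,166.91
  Oct: +$810.59 − $3,598.68 → -$1,621.18
  Nov: +$810.59 → -$810.59
  Dec: +$810.59 → $0.00
Lowest trial balance = -$1,621.18 (Oct)
Initial deposit = cushion − low point = $1,621.18 − (-$1,621.18) = $3,242.36

$3,242.36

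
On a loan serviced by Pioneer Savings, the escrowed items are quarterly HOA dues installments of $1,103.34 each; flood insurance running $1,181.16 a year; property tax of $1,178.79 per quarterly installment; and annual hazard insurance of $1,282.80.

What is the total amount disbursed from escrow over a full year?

$11,592.48

HOA dues — $1,103.34 × 4 = $4,413.36/yr
Flood insurance — $1,181.16/yr
Property tax — $1,178.79 × 4 = $4,715.16/yr
Hazard insurance — $1,282.80/yr
Total per year = $4,413.36 + $1,181.16 + $4,715.16 + $1,282.80 = $11,592.48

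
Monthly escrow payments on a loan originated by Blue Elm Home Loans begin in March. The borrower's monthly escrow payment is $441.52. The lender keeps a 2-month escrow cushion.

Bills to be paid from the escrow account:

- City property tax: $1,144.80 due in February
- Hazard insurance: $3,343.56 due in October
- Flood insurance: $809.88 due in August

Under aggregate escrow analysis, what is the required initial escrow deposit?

$1,504.32

Cushion = 2 × $441.52 = $883.04
Trial balance (start $0, +$441.52 each month, − disbursements):
  Mar: +$441.52 → $441.52
  Apr: +$441.52 → $883.04
  May: +$441.52 → $1,324.56
  Jun: +$441.52 → $1,766.08
  Jul: +$441.52 → $2,207.60
  Aug: +$441.52 − $809.88 → $1,839.24
  Sep: +$441.52 → $2,280.76
  Oct: +$441.52 − $3,343.56 → -$621.28
  Nov: +$441.52 → -$179.76
  Dec: +$441.52 → $261.76
  Jan: +$441.52 → $703.28
  Feb: +$441.52 − $1,144.80 → $0.00
Lowest trial balance = -$621.28 (Oct)
Initial deposit = cushion − low point = $883.04 − (-$621.28) = $1,504.32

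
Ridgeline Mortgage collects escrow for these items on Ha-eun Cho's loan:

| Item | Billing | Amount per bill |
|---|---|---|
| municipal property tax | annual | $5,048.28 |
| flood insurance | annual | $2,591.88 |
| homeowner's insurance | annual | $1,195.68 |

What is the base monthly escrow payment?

$736.32

Municipal property tax: $5,048.28/yr
Flood insurance: $2,591.88/yr
Homeowner's insurance: $1,195.68/yr
Annual escrow total = $8,835.84
Monthly = $8,835.84 ÷ 12 = $736.32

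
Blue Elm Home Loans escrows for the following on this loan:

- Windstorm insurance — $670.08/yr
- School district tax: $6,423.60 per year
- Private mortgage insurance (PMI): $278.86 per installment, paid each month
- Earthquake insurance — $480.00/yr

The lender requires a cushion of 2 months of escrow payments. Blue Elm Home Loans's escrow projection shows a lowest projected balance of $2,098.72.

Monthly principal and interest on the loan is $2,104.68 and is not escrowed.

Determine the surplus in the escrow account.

Windstorm insurance = $670.08 per year
School district tax = $6,423.60 per year
Private mortgage insurance (PMI) = $278.86 × 12 = $3,346.32 per year
Earthquake insurance = $480.00 per year
Yearly total = $670.08 + $6,423.60 + $3,346.32 + $480.00 = $10,920.00
Per month = $10,920.00 / 12 = $910.00
Required cushion = 2 × $910.00 = $1,820.00
Surplus = $2,098.72 − $1,820.00 = $278.72

$278.72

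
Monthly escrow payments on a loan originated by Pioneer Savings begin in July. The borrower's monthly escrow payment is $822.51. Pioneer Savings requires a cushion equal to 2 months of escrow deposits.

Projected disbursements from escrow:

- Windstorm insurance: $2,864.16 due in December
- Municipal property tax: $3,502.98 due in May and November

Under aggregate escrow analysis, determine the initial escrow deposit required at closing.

Cushion = 2 × $822.51 = $1,645.02
Trial balance (start $0, +$822.51 each month, − disbursements):
  Jul: +$822.51 → $822.51
  Aug: +$822.51 → $1,645.02
  Sep: +$822.51 → $2,467.53
  Oct: +$822.51 → $3,290.04
  Nov: +$822.51 − $3,502.98 → $609.57
  Dec: +$822.51 − $2,864.16 → -$1,432.08
  Jan: +$822.51 → -$609.57
  Feb: +$822.51 → $212.94
  Mar: +$822.51 → $1,035.45
  Apr: +$822.51 → $1,857.96
  May: +$822.51 − $3,502.98 → -$822.51
  Jun: +$822.51 → $0.00
Lowest trial balance = -$1,432.08 (Dec)
Initial deposit = cushion − low point = $1,645.02 − (-$1,432.08) = $3,077.10

$3,077.10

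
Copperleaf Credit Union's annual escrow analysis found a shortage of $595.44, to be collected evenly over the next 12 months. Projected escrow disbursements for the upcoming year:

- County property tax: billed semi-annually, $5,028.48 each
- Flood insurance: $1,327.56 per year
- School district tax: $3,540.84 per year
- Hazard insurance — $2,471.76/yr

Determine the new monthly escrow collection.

$1,499.38

County property tax: $5,028.48 × 2 = $10,056.96/yr
Flood insurance: $1,327.56/yr
School district tax: $3,540.84/yr
Hazard insurance: $2,471.76/yr
Annual escrow total = $10,056.96 + $1,327.56 + $3,540.84 + $2,471.76 = $17,397.12
Per month = $17,397.12 ÷ 12 = $1,449.76
Monthly shortage recovery: $595.44 / 12 = $49.62
Adjusted monthly = $1,449.76 + $49.62 = $1,499.38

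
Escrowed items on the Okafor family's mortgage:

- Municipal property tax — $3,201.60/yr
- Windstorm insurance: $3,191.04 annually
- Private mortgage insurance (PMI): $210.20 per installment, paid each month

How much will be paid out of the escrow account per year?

Municipal property tax — $3,201.60
Windstorm insurance — $3,191.04
Private mortgage insurance (PMI) — $210.20 × 12 = $2,522.40
Total annual escrow = $3,201.60 + $3,191.04 + $2,522.40 = $8,915.04

$8,915.04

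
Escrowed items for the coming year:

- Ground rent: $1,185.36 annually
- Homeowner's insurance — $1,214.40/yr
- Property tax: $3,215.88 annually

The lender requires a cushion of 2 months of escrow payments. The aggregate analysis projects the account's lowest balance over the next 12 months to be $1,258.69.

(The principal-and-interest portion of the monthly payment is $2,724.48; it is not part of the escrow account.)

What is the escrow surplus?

$322.75

Ground rent — $1,185.36 annually
Homeowner's insurance — $1,214.40 annually
Property tax — $3,215.88 annually
Combined annual = $1,185.36 + $1,214.40 + $3,215.88 = $5,615.64
Monthly = $5,615.64 / 12 = $467.97
Cushion = 2 × $467.97 = $935.94
Excess over cushion: $1,258.69 − $935.94 = $322.75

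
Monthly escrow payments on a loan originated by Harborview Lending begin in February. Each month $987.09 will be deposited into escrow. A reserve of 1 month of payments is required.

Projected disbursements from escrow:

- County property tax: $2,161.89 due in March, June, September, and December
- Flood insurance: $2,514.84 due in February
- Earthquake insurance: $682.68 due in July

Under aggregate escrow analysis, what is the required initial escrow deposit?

$3,689.64

Cushion = 1 × $987.09 = $987.09
Trial balance (start $0, +$987.09 each month, − disbursements):
  Feb: +$987.09 − $2,514.84 → -$1,527.75
  Mar: +$987.09 − $2,161.89 → -$2,702.55
  Apr: +$987.09 → -$1,715.46
  May: +$987.09 → -$728.37
  Jun: +$987.09 − $2,161.89 → -$1,903.17
  Jul: +$987.09 − $682.68 → -$1,598.76
  Aug: +$987.09 → -$611.67
  Sep: +$987.09 − $2,161.89 → -$1,786.47
  Oct: +$987.09 → -$799.38
  Nov: +$987.09 → $187.71
  Dec: +$987.09 − $2,161.89 → -$987.09
  Jan: +$987.09 → $0.00
Lowest trial balance = -$2,702.55 (Mar)
Initial deposit = cushion − low point = $987.09 − (-$2,702.55) = $3,689.64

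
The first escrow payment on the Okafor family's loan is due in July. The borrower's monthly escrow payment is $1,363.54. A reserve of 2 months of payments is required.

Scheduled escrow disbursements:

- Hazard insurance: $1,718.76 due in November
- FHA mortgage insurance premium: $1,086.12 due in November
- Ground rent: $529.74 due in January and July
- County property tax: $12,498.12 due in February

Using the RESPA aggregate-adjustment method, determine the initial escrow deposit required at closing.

$8,181.24

Cushion = 2 × $1,363.54 = $2,727.08
Trial balance (start $0, +$1,363.54 each month, − disbursements):
  Jul: +$1,363.54 − $529.74 → $833.80
  Aug: +$1,363.54 → $2,197.34
  Sep: +$1,363.54 → $3,560.88
  Oct: +$1,363.54 → $4,924.42
  Nov: +$1,363.54 − $2,804.88 → $3,483.08
  Dec: +$1,363.54 → $4,846.62
  Jan: +$1,363.54 − $529.74 → $5,680.42
  Feb: +$1,363.54 − $12,498.12 → -$5,454.16
  Mar: +$1,363.54 → -$4,090.62
  Apr: +$1,363.54 → -$2,727.08
  May: +$1,363.54 → -$1,363.54
  Jun: +$1,363.54 → $0.00
Lowest trial balance = -$5,454.16 (Feb)
Initial deposit = cushion − low point = $2,727.08 − (-$5,454.16) = $8,181.24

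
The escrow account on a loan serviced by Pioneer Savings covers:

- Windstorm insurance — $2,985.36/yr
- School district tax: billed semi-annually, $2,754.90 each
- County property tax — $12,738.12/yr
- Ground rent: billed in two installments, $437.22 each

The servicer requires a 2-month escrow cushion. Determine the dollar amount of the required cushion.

$3,684.62

Windstorm insurance — $2,985.36 annually
School district tax — $2,754.90 × 2 = $5,509.80 annually
County property tax — $12,738.12 annually
Ground rent — $437.22 × 2 = $874.44 annually
Yearly total = $22,107.72
Monthly = $22,107.72 ÷ 12 = $1,842.31
Reserve = 2 × $1,842.31 = $3,684.62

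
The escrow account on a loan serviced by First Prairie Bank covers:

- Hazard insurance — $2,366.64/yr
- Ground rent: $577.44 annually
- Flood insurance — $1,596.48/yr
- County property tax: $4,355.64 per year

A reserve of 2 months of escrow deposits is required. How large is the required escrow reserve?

Hazard insurance — $2,366.64
Ground rent — $577.44
Flood insurance — $1,596.48
County property tax — $4,355.64
Combined annual = $2,366.64 + $577.44 + $1,596.48 + $4,355.64 = $8,896.20
Per month = $8,896.20 ÷ 12 = $741.35
Reserve = 2 × $741.35 = $1,482.70

$1,482.70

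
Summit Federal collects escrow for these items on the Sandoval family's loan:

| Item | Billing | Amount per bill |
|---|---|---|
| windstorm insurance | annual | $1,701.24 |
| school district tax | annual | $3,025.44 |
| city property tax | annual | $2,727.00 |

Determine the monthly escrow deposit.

$621.14

Windstorm insurance — $1,701.24 per year
School district tax — $3,025.44 per year
City property tax — $2,727.00 per year
Total per year = $1,701.24 + $3,025.44 + $2,727.00 = $7,453.68
Monthly escrow = $7,453.68 / 12 = $621.14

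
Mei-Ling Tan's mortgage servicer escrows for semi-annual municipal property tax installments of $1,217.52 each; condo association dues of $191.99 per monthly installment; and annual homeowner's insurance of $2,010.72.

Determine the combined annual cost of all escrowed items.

$6,749.64

Municipal property tax = $1,217.52 × 2 = $2,435.04
Condo association dues = $191.99 × 12 = $2,303.88
Homeowner's insurance = $2,010.72
Annual escrow total = $2,435.04 + $2,303.88 + $2,010.72 = $6,749.64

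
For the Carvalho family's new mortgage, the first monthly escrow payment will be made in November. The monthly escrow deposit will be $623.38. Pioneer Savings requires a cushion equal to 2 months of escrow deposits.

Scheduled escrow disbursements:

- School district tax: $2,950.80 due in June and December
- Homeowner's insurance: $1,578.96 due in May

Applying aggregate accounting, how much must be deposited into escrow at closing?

Cushion = 2 × $623.38 = $1,246.76
Trial balance (start $0, +$623.38 each month, − disbursements):
  Nov: +$623.38 → $623.38
  Dec: +$623.38 − $2,950.80 → -$1,704.04
  Jan: +$623.38 → -$1,080.66
  Feb: +$623.38 → -$457.28
  Mar: +$623.38 → $166.10
  Apr: +$623.38 → $789.48
  May: +$623.38 − $1,578.96 → -$166.10
  Jun: +$623.38 − $2,950.80 → -$2,493.52
  Jul: +$623.38 → -$1,870.14
  Aug: +$623.38 → -$1,246.76
  Sep: +$623.38 → -$623.38
  Oct: +$623.38 → $0.00
Lowest trial balance = -$2,493.52 (Jun)
Initial deposit = cushion − low point = $1,246.76 − (-$2,493.52) = $3,740.28

$3,740.28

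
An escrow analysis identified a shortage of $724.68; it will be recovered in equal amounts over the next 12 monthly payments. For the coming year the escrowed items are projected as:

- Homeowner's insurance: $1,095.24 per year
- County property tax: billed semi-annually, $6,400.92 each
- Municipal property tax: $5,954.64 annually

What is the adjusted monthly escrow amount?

$1,714.70

Homeowner's insurance: $1,095.24/yr
County property tax: $6,400.92 × 2 = $12,801.84/yr
Municipal property tax: $5,954.64/yr
Combined annual = $1,095.24 + $12,801.84 + $5,954.64 = $19,851.72
Base monthly escrow = $19,851.72 ÷ 12 = $1,654.31
Monthly shortage recovery: $724.68 / 12 = $60.39
Adjusted monthly = $1,654.31 + $60.39 = $1,714.70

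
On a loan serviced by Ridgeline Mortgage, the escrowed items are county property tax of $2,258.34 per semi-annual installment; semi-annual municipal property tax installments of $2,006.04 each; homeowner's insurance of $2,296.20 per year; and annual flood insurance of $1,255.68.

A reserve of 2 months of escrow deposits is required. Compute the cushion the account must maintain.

County property tax: $2,258.34 × 2 = $4,516.68/yr
Municipal property tax: $2,006.04 × 2 = $4,012.08/yr
Homeowner's insurance: $2,296.20/yr
Flood insurance: $1,255.68/yr
Yearly total = $12,080.64
Monthly escrow = $12,080.64 ÷ 12 = $1,006.72
Cushion = 2 × $1,006.72 = $2,013.44

$2,013.44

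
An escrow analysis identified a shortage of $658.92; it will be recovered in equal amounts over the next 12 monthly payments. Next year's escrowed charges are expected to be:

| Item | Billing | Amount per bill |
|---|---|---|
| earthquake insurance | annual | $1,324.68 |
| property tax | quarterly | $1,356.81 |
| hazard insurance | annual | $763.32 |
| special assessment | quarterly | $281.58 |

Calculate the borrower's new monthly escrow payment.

Earthquake insurance = $1,324.68
Property tax = $1,356.81 × 4 = $5,427.24
Hazard insurance = $763.32
Special assessment = $281.58 × 4 = $1,126.32
Yearly total = $8,641.56
Monthly escrow = $8,641.56 / 12 = $720.13
Shortage per month = $658.92 ÷ 12 = $54.91
Adjusted monthly = $720.13 + $54.91 = $775.04

$775.04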